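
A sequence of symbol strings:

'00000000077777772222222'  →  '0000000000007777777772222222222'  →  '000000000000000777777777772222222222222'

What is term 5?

0000000000000000000007777777777777772222222222222222222

Each string has the form 0^{3n} 7^{2n+1} 2^{3n-2}, where the shown terms are n = 3, 4, 5.
For term 5, n = 7, so the run lengths are 21, 15, 19.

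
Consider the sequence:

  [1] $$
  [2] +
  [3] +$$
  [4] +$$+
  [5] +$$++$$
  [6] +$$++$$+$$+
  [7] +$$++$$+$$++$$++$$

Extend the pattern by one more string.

+$$++$$+$$++$$++$$+$$++$$+$$+

Each term (from the third on) is the previous term followed by the one before it: term 3 = +·$$ = +$$.
So term 8 is +$$++$$+$$++$$++$$·+$$++$$+$$+.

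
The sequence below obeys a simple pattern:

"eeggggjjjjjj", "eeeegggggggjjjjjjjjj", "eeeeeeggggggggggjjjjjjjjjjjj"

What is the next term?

eeeeeeeegggggggggggggjjjjjjjjjjjjjjj

Reading off run lengths: e runs 2, 4, 6; g runs 4, 7, 10; j runs 6, 9, 12 — each is linear in n (n = 1, 2, …).
Setting n = 4 gives 8, 13, 15 characters in each block.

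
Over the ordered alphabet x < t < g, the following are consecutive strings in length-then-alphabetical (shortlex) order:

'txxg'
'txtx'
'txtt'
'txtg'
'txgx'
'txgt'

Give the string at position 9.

ttxt

Continuing the enumeration 3 steps past txgt: txgt → txgg → ttxx → (answer).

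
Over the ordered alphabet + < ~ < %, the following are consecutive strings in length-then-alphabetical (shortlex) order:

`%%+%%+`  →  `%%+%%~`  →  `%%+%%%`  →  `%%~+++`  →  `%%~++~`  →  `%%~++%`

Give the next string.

%%~+~+

Treat %%~++% as a base-3 numeral over the given alphabet and add one, carrying through any trailing %'s.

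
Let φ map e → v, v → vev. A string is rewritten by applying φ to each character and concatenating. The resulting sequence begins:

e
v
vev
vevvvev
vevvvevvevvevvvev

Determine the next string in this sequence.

vevvvevvevvevvvevvevvvevvevvvevvevvevvvev

Replace each of the 17 characters of vevvvevvevvevvvev in place — vev v vev vev vev v vev vev v vev vev v vev vev vev v vev — and concatenate.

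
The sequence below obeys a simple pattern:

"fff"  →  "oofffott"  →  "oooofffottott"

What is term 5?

oooooooofffottottottott

Each term wraps the previous one in oo on the left and ott on the right.
From oooofffottott, 2 further steps: oooofffottott → oooooofffottottott → (answer).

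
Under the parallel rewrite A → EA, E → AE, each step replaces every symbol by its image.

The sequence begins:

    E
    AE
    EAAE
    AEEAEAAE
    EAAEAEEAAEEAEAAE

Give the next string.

Rewriting the 16 symbols of EAAEAEEAAEEAEAAE one by one yields AE EA EA AE EA AE AE EA EA AE AE EA AE EA EA AE; concatenated:

AEEAEAAEEAAEAEEAEAAEAEEAAEEAEAAE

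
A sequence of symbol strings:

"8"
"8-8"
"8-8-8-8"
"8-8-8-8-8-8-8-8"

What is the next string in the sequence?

Each string is two copies of the previous one joined by '-'.
One more doubling of 8-8-8-8-8-8-8-8 gives the answer.

8-8-8-8-8-8-8-8-8-8-8-8-8-8-8-8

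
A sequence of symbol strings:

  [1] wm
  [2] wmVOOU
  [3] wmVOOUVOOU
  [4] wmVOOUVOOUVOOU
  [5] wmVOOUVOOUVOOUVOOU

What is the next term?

The strings grow by a fixed suffix VOOU each time.
So the next term is wmVOOUVOOUVOOUVOOU·VOOU.

wmVOOUVOOUVOOUVOOUVOOU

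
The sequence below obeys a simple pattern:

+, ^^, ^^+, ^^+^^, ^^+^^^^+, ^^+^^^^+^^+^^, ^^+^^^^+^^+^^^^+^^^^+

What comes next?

From term 3 onward, concatenate the last term with the second-to-last: ^^·+ = ^^+, ^^+·^^ = ^^+^^, …
The next term joins ^^+^^^^+^^+^^^^+^^^^+ and ^^+^^^^+^^+^^.

^^+^^^^+^^+^^^^+^^^^+^^+^^^^+^^+^^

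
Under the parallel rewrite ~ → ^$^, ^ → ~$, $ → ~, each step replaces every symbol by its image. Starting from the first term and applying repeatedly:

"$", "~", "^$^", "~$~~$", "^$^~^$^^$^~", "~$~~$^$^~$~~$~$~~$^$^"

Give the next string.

Applying the rule to each of the 21 symbols of ~$~~$^$^~$~~$~$~~$^$^ gives the pieces ^$^ ~ ^$^ ^$^ ~ ~$ ~ ~$ ^$^ ~ ^$^ ^$^ ~ ^$^ ~ ^$^ ^$^ ~ ~$ ~ ~$, which concatenate to the answer.

^$^~^$^^$^~~$~~$^$^~^$^^$^~^$^~^$^^$^~~$~~$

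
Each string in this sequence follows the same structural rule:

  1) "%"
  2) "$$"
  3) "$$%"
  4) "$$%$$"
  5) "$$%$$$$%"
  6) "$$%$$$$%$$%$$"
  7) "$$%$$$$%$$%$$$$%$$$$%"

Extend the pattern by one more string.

$$%$$$$%$$%$$$$%$$$$%$$%$$$$%$$%$$

This is a Fibonacci-style word recurrence s(k) = s(k−1)·s(k−2): e.g. $$·% = $$%.
The next term joins $$%$$$$%$$%$$$$%$$$$% and $$%$$$$%$$%$$.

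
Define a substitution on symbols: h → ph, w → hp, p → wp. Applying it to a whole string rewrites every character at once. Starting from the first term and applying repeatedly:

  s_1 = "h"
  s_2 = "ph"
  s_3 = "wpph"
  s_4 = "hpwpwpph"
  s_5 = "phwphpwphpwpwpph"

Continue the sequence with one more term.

wpphhpwpphwphpwpphwphpwphpwpwpph

Applying the rule to each of the 16 symbols of phwphpwphpwpwpph gives the pieces wp ph hp wp ph wp hp wp ph wp hp wp hp wp wp ph, which concatenate to the answer.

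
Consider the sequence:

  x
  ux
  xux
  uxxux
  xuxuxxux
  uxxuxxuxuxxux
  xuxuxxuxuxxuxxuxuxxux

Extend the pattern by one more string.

This is a Fibonacci-style word recurrence s(k) = s(k−2)·s(k−1): e.g. x·ux = xux.
Continuing: uxxuxxuxuxxux · xuxuxxuxuxxuxxuxuxxux gives term 8.

uxxuxxuxuxxuxxuxuxxuxuxxuxxuxuxxux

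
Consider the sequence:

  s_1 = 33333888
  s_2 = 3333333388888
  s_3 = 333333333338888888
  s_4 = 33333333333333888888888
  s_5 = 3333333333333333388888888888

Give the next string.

333333333333333333338888888888888

The n-th term is 3n-1 3's then 2n-1 8's, where the shown terms are n = 2, 3, 4, 5, 6.
Setting n = 7 gives 20, 13 characters in each block.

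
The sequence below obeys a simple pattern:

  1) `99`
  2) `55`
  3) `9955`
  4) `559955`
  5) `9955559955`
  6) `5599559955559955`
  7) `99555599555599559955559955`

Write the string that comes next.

559955995555995599555599555599559955559955

From term 3 onward, concatenate the second-to-last term with the last: 99·55 = 9955, 55·9955 = 559955, …
The next term joins 5599559955559955 and 99555599555599559955559955.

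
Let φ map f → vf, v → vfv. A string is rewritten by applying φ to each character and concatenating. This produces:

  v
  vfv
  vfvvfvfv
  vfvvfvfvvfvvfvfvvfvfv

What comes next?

vfvvfvfvvfvvfvfvvfvfvvfvvfvfvvfvvfvfvvfvfvvfvvfvfvvfvfv

Replace each of the 21 characters of vfvvfvfvvfvvfvfvvfvfv in place — vfv vf vfv vfv vf vfv vf vfv vfv vf vfv vfv vf vfv vf vfv vfv vf vfv vf vfv — and concatenate.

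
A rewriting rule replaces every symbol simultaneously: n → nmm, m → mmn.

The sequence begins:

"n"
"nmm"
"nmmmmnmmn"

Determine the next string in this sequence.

nmmmmnmmnmmnmmnnmmmmnmmnnmm

Expanding nmmmmnmmn: n→nmm, m→mmn, m→mmn, m→mmn, m→mmn, n→nmm, m→mmn, m→mmn, n→nmm. Concatenated: nmm mmn mmn mmn mmn nmm mmn mmn nmm.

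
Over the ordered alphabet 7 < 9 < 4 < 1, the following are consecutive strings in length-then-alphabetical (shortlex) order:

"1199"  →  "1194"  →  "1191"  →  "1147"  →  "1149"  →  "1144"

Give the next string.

Find the rightmost character of 1144 below 1, bump it to the next letter, and reset everything to its right to 7.

1141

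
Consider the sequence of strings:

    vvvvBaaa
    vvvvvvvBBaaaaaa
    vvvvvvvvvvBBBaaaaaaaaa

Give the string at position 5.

Term n consists of 3n+1 v's, followed by n B's, followed by 3n a's (n = 1, 2, …).
At n = 5 the blocks have lengths 16, 5, 15.

vvvvvvvvvvvvvvvvBBBBBaaaaaaaaaaaaaaa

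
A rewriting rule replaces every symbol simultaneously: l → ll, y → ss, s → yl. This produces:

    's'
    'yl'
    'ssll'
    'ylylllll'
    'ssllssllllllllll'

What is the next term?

ylylllllylylllllllllllllllllllll

φ(ssllssllllllllll) expands symbol-by-symbol to yl yl ll ll yl yl ll ll ll ll ll ll ll ll ll ll; joining the 16 pieces gives the next term.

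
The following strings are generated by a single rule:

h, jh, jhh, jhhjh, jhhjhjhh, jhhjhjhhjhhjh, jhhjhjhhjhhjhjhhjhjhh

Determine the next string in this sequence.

This is a Fibonacci-style word recurrence s(k) = s(k−1)·s(k−2): e.g. jh·h = jhh.
Continuing: jhhjhjhhjhhjhjhhjhjhh · jhhjhjhhjhhjh gives term 8.

jhhjhjhhjhhjhjhhjhjhhjhhjhjhhjhhjh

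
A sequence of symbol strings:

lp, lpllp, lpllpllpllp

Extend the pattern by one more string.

lpllpllpllpllpllpllpllp

Each string is two copies of the previous one joined by 'l'.
So the next term is two copies of lpllpllpllp with 'l' between the halves.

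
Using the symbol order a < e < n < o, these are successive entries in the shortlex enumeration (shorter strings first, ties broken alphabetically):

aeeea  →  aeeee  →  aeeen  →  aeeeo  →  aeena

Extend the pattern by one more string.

Find the rightmost character of aeena below o, bump it to the next letter, and reset everything to its right to a.

aeene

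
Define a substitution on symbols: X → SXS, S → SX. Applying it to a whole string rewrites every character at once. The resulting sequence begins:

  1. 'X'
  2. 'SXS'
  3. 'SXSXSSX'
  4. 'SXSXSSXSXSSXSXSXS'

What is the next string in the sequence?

Applying the rule to each of the 17 symbols of SXSXSSXSXSSXSXSXS gives the pieces SX SXS SX SXS SX SX SXS SX SXS SX SX SXS SX SXS SX SXS SX, which concatenate to the answer.

SXSXSSXSXSSXSXSXSSXSXSSXSXSXSSXSXSSXSXSSX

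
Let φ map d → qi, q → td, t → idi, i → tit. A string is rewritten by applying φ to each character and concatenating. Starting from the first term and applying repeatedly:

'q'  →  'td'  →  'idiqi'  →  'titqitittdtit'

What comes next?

Rewriting the 13 symbols of titqitittdtit one by one yields idi tit idi td tit idi tit idi idi qi idi tit idi; concatenated:

idititiditdtitidititidiidiqiidititidi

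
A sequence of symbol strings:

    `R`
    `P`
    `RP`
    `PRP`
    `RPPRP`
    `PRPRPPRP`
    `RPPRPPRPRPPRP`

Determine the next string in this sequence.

PRPRPPRPRPPRPPRPRPPRP

From term 3 onward, concatenate the second-to-last term with the last: R·P = RP, P·RP = PRP, …
So term 8 is PRPRPPRP·RPPRPPRPRPPRP.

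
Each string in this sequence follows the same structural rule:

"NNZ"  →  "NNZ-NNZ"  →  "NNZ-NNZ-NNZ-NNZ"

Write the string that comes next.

Every step duplicates the string with '-' between the halves.
Doubling NNZ-NNZ-NNZ-NNZ with '-' between the halves:

NNZ-NNZ-NNZ-NNZ-NNZ-NNZ-NNZ-NNZ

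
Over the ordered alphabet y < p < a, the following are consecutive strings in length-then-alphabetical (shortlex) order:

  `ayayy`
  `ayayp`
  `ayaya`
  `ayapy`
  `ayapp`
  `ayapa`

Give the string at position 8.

ayaap

Continuing the enumeration 2 steps past ayapa: ayapa → ayaay → (answer).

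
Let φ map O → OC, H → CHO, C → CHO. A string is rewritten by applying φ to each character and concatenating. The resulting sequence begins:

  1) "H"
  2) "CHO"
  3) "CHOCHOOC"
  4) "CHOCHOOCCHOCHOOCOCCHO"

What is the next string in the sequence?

CHOCHOOCCHOCHOOCOCCHOCHOCHOOCCHOCHOOCOCCHOOCCHOCHOCHOOC

Applying the rule to each of the 21 symbols of CHOCHOOCCHOCHOOCOCCHO gives the pieces CHO CHO OC CHO CHO OC OC CHO CHO CHO OC CHO CHO OC OC CHO OC CHO CHO CHO OC, which concatenate to the answer.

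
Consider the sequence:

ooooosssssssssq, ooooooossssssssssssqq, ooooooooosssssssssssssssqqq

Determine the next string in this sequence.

ooooooooooossssssssssssssssssqqqq

The n-th term is 2n+1 o's then 3n+3 s's then n-1 q's, where the shown terms are n = 2, 3, 4.
Setting n = 5 gives 11, 18, 4 characters in each block.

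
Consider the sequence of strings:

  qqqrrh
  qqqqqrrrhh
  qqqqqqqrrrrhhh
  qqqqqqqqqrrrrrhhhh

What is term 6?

Reading off run lengths: q runs 3, 5, 7, 9; r runs 2, 3, 4, 5; h runs 1, 2, 3, 4 — each is linear in n (n = 1, 2, …).
At n = 6 the blocks have lengths 13, 7, 6.

qqqqqqqqqqqqqrrrrrrrhhhhhh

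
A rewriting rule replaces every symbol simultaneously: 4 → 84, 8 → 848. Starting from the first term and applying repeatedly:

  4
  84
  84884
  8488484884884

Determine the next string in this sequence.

Applying the rule to each of the 13 symbols of 8488484884884 gives the pieces 848 84 848 848 84 848 84 848 848 84 848 848 84, which concatenate to the answer.

8488484884884848848488488484884884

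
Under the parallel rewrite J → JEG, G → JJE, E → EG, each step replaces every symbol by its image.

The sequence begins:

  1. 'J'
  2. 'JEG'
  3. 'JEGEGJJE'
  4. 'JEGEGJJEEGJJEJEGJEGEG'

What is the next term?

JEGEGJJEEGJJEJEGJEGEGEGJJEJEGJEGEGJEGEGJJEJEGEGJJEEGJJE

φ(JEGEGJJEEGJJEJEGJEGEG) expands symbol-by-symbol to JEG EG JJE EG JJE JEG JEG EG EG JJE JEG JEG EG JEG EG JJE JEG EG JJE EG JJE; joining the 21 pieces gives the next term.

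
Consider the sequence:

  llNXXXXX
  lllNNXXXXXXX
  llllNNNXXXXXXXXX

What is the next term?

Each string has the form l^{n} N^{n-1} X^{2n+1}, where the shown terms are n = 2, 3, 4.
At n = 5 the blocks have lengths 5, 4, 11.

lllllNNNNXXXXXXXXXXX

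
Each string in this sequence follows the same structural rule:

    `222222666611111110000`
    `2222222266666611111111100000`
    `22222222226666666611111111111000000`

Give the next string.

Term n consists of 2n 2's, followed by 2n-2 6's, followed by 2n+1 1's, followed by n+1 0's, where the shown terms are n = 3, 4, 5.
Setting n = 6 gives 12, 10, 13, 7 characters in each block.

222222222222666666666611111111111110000000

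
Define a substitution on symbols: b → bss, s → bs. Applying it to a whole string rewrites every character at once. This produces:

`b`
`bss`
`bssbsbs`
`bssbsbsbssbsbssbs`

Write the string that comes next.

bssbsbsbssbsbssbsbssbsbsbssbsbssbsbsbssbs

Replace each of the 17 characters of bssbsbsbssbsbssbs in place — bss bs bs bss bs bss bs bss bs bs bss bs bss bs bs bss bs — and concatenate.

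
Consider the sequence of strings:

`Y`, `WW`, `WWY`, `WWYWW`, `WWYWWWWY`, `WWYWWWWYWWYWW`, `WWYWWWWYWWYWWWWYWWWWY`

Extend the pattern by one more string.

From term 3 onward, concatenate the last term with the second-to-last: WW·Y = WWY, WWY·WW = WWYWW, …
So term 8 is WWYWWWWYWWYWWWWYWWWWY·WWYWWWWYWWYWW.

WWYWWWWYWWYWWWWYWWWWYWWYWWWWYWWYWW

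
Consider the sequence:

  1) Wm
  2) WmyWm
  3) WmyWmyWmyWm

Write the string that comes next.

Every step duplicates the string with 'y' between the halves.
Doubling WmyWmyWmyWm with 'y' between the halves:

WmyWmyWmyWmyWmyWmyWmyWm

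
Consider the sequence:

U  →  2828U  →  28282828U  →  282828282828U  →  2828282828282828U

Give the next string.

The strings grow by a fixed prefix 2828 each time.
Applying this once more to 2828282828282828U:

28282828282828282828U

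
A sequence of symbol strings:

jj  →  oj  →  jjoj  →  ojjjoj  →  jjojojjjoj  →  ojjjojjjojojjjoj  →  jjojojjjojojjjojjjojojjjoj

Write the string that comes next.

ojjjojjjojojjjojjjojojjjojojjjojjjojojjjoj

This is a Fibonacci-style word recurrence s(k) = s(k−2)·s(k−1): e.g. jj·oj = jjoj.
The next term joins ojjjojjjojojjjoj and jjojojjjojojjjojjjojojjjoj.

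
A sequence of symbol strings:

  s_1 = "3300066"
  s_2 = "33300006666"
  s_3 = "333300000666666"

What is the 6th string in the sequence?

333333300000000666666666666

Reading off run lengths: 3 runs 2, 3, 4; 0 runs 3, 4, 5; 6 runs 2, 4, 6 — each is linear in n (n = 1, 2, …).
Setting n = 6 gives 7, 8, 12 characters in each block.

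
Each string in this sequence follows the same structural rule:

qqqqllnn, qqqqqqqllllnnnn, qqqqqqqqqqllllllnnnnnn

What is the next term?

The n-th term is 3n+1 q's then 2n l's then 2n n's (n = 1, 2, …).
Setting n = 4 gives 13, 8, 8 characters in each block.

qqqqqqqqqqqqqllllllllnnnnnnnn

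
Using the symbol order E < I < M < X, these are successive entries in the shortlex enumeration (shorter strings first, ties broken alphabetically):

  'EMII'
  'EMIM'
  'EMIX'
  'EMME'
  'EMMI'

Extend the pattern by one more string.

EMMM

Treat EMMI as a base-4 numeral over the given alphabet and add one, carrying through any trailing X's.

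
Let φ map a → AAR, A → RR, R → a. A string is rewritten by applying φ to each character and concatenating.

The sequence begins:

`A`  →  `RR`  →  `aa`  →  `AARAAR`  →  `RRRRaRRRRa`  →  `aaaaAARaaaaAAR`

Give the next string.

Rewriting the 14 symbols of aaaaAARaaaaAAR one by one yields AAR AAR AAR AAR RR RR a AAR AAR AAR AAR RR RR a; concatenated:

AARAARAARAARRRRRaAARAARAARAARRRRRa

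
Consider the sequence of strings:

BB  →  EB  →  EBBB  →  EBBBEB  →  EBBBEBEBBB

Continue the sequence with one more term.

From term 3 onward, concatenate the last term with the second-to-last: EB·BB = EBBB, EBBB·EB = EBBBEB, …
Continuing: EBBBEBEBBB · EBBBEB gives term 6.

EBBBEBEBBBEBBBEB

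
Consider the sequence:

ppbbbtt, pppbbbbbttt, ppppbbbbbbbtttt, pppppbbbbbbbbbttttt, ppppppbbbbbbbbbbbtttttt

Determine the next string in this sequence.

Term n consists of n p's, followed by 2n-1 b's, followed by n t's, where the shown terms are n = 2, 3, 4, 5, 6.
Setting n = 7 gives 7, 13, 7 characters in each block.

pppppppbbbbbbbbbbbbbttttttt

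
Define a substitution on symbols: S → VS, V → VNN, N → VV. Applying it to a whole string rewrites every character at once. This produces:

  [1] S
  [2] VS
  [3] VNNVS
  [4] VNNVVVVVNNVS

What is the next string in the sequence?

VNNVVVVVNNVNNVNNVNNVNNVVVVVNNVS

Expanding VNNVVVVVNNVS: V→VNN, N→VV, N→VV, V→VNN, V→VNN, V→VNN, V→VNN, V→VNN, N→VV, N→VV, V→VNN, S→VS. Concatenated: VNN VV VV VNN VNN VNN VNN VNN VV VV VNN VS.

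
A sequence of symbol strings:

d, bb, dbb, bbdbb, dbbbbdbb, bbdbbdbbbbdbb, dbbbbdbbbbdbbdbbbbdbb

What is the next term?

Each term (from the third on) is the two preceding terms concatenated in order: term 3 = d·bb = dbb.
The next term joins bbdbbdbbbbdbb and dbbbbdbbbbdbbdbbbbdbb.

bbdbbdbbbbdbbdbbbbdbbbbdbbdbbbbdbb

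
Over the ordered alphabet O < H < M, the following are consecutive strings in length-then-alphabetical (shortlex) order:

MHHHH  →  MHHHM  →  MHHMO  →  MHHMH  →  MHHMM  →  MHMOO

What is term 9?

MHMHO

Advancing 3 positions from MHMOO through MHMOO → MHMOH → MHMOM reaches term 9.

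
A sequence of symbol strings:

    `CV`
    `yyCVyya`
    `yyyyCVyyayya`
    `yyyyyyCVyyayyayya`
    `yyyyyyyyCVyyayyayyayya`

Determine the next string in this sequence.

Each term wraps the previous one in yy on the left and yya on the right.
Applying this once more to yyyyyyyyCVyyayyayyayya:

yyyyyyyyyyCVyyayyayyayyayya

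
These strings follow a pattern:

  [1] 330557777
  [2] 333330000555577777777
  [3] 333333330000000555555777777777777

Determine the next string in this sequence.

Reading off run lengths: 3 runs 2, 5, 8; 0 runs 1, 4, 7; 5 runs 2, 4, 6; 7 runs 4, 8, 12 — each is linear in n (n = 1, 2, …).
Setting n = 4 gives 11, 10, 8, 16 characters in each block.

333333333330000000000555555557777777777777777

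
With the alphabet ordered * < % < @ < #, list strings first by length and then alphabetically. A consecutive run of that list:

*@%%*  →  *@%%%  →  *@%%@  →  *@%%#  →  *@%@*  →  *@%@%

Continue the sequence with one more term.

Find the rightmost character of *@%@% below #, bump it to the next letter, and reset everything to its right to *.

*@%@@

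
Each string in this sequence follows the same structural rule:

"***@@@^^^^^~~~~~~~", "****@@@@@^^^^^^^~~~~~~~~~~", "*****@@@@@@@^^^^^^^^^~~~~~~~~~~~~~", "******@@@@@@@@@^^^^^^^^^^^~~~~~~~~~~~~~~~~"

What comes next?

Reading off run lengths: * runs 3, 4, 5, 6; @ runs 3, 5, 7, 9; ^ runs 5, 7, 9, 11; ~ runs 7, 10, 13, 16 — each is linear in n, where the shown terms are n = 2, 3, 4, 5.
For the next term, n = 6, so the run lengths are 7, 11, 13, 19.

*******@@@@@@@@@@@^^^^^^^^^^^^^~~~~~~~~~~~~~~~~~~~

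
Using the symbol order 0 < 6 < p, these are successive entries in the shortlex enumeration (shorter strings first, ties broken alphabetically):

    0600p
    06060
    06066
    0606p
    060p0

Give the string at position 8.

Stepping forward 3 times from 060p0: 060p0 → 060p6 → 060pp, then the target.

06600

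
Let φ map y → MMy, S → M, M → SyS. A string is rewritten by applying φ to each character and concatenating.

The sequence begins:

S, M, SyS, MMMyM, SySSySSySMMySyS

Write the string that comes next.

Rewriting the 15 symbols of SySSySSySMMySyS one by one yields M MMy M M MMy M M MMy M SyS SyS MMy M MMy M; concatenated:

MMMyMMMMyMMMMyMSySSySMMyMMMyM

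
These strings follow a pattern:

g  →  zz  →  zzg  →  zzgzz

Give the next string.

zzgzzzzg

From term 3 onward, concatenate the last term with the second-to-last: zz·g = zzg, zzg·zz = zzgzz, …
The next term joins zzgzz and zzg.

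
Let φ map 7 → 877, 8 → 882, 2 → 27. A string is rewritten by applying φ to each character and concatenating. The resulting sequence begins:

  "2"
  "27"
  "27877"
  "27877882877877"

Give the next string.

Rewriting the 14 symbols of 27877882877877 one by one yields 27 877 882 877 877 882 882 27 882 877 877 882 877 877; concatenated:

2787788287787788288227882877877882877877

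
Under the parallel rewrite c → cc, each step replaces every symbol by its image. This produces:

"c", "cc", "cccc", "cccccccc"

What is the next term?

Expanding cccccccc: c→cc, c→cc, c→cc, c→cc, c→cc, c→cc, c→cc, c→cc. Concatenated: cc cc cc cc cc cc cc cc.

cccccccccccccccc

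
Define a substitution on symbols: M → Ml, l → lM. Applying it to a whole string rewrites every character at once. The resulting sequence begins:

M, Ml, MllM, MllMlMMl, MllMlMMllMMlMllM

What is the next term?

MllMlMMllMMlMllMlMMlMllMMllMlMMl

Applying the rule to each of the 16 symbols of MllMlMMllMMlMllM gives the pieces Ml lM lM Ml lM Ml Ml lM lM Ml Ml lM Ml lM lM Ml, which concatenate to the answer.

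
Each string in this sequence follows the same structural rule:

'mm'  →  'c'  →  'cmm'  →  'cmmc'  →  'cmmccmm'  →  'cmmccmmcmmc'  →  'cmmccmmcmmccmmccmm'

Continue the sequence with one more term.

cmmccmmcmmccmmccmmcmmccmmcmmc

Each term (from the third on) is the previous term followed by the one before it: term 3 = c·mm = cmm.
So term 8 is cmmccmmcmmccmmccmm·cmmccmmcmmc.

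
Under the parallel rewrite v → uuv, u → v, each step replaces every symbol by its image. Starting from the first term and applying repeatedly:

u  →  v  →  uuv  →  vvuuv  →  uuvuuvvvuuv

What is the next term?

vvuuvvvuuvuuvuuvvvuuv

Apply φ to uuvuuvvvuuv symbol by symbol: u→v, u→v, v→uuv, u→v, u→v, v→uuv, v→uuv, v→uuv, u→v, u→v, v→uuv; joined: v v uuv v v uuv uuv uuv v v uuv.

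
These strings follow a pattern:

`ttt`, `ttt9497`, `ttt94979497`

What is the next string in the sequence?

ttt949794979497

Every step adds 9497 to the end: s(k+1) = s(k)·9497.
One more step from ttt94979497 gives the answer.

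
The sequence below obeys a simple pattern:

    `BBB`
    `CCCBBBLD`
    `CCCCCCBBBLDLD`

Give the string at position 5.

CCCCCCCCCCCCBBBLDLDLDLD

s(k+1) = CCC·s(k)·LD, so each term gains CCC as a prefix and LD as a suffix.
From CCCCCCBBBLDLD, 2 further steps: CCCCCCBBBLDLD → CCCCCCCCCBBBLDLDLD → (answer).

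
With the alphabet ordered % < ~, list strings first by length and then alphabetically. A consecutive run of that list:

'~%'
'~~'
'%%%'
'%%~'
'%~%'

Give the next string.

%~~

Find the rightmost character of %~% below ~, bump it to the next letter, and reset everything to its right to %.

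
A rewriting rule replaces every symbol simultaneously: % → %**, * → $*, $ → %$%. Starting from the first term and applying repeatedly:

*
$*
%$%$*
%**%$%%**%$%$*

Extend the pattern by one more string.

%**$*$*%**%$%%**%**$*$*%**%$%%**%$%$*

φ(%**%$%%**%$%$*) expands symbol-by-symbol to %** $* $* %** %$% %** %** $* $* %** %$% %** %$% $*; joining the 14 pieces gives the next term.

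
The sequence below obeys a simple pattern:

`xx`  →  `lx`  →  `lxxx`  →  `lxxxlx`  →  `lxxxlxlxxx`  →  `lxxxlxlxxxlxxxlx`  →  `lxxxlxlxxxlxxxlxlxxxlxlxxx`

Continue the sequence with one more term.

lxxxlxlxxxlxxxlxlxxxlxlxxxlxxxlxlxxxlxxxlx

Each term (from the third on) is the previous term followed by the one before it: term 3 = lx·xx = lxxx.
The next term joins lxxxlxlxxxlxxxlxlxxxlxlxxx and lxxxlxlxxxlxxxlx.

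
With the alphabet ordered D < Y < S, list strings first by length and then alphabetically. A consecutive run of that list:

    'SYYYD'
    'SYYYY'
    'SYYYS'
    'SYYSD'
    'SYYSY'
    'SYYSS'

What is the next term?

SYSDD

Treat SYYSS as a base-3 numeral over the given alphabet and add one, carrying through any trailing S's.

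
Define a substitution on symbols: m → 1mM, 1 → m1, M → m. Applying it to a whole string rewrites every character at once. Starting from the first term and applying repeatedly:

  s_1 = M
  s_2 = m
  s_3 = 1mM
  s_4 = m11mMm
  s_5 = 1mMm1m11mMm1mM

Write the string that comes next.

m11mMm1mMm11mMm1m11mMm1mMm11mMm

φ(1mMm1m11mMm1mM) expands symbol-by-symbol to m1 1mM m 1mM m1 1mM m1 m1 1mM m 1mM m1 1mM m; joining the 14 pieces gives the next term.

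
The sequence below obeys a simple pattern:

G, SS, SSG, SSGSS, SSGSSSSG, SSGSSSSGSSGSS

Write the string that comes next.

SSGSSSSGSSGSSSSGSSSSG

Each term (from the third on) is the previous term followed by the one before it: term 3 = SS·G = SSG.
So term 7 is SSGSSSSGSSGSS·SSGSSSSG.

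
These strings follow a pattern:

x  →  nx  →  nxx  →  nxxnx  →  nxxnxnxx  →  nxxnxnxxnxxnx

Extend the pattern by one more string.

This is a Fibonacci-style word recurrence s(k) = s(k−1)·s(k−2): e.g. nx·x = nxx.
The next term joins nxxnxnxxnxxnx and nxxnxnxx.

nxxnxnxxnxxnxnxxnxnxx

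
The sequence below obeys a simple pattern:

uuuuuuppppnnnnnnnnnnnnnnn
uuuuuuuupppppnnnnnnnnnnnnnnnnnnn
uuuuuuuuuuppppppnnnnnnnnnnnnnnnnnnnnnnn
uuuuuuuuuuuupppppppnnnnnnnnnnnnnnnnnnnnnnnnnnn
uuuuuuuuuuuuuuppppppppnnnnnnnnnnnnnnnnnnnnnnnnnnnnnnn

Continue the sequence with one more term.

The n-th term is 2n u's then n+1 p's then 4n+3 n's, where the shown terms are n = 3, 4, 5, 6, 7.
For the next term, n = 8, so the run lengths are 16, 9, 35.

uuuuuuuuuuuuuuuupppppppppnnnnnnnnnnnnnnnnnnnnnnnnnnnnnnnnnnn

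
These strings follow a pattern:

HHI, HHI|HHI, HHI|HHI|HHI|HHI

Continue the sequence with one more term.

HHI|HHI|HHI|HHI|HHI|HHI|HHI|HHI

Every step duplicates the string with '|' between the halves.
So the next term is two copies of HHI|HHI|HHI|HHI with '|' between the halves.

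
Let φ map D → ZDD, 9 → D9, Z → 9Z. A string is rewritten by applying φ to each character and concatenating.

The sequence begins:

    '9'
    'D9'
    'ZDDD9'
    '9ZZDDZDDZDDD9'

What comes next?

Rewriting the 13 symbols of 9ZZDDZDDZDDD9 one by one yields D9 9Z 9Z ZDD ZDD 9Z ZDD ZDD 9Z ZDD ZDD ZDD D9; concatenated:

D99Z9ZZDDZDD9ZZDDZDD9ZZDDZDDZDDD9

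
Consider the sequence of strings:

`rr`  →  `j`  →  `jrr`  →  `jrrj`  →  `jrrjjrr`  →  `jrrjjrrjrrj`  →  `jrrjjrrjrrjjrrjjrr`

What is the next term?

From term 3 onward, concatenate the last term with the second-to-last: j·rr = jrr, jrr·j = jrrj, …
The next term joins jrrjjrrjrrjjrrjjrr and jrrjjrrjrrj.

jrrjjrrjrrjjrrjjrrjrrjjrrjrrj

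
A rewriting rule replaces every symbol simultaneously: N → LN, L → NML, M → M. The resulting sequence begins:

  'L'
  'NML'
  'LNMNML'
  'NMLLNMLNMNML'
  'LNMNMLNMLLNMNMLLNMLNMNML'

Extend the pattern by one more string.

Rewriting the 24 symbols of LNMNMLNMLLNMNMLLNMLNMNML one by one yields NML LN M LN M NML LN M NML NML LN M LN M NML NML LN M NML LN M LN M NML; concatenated:

NMLLNMLNMNMLLNMNMLNMLLNMLNMNMLNMLLNMNMLLNMLNMNML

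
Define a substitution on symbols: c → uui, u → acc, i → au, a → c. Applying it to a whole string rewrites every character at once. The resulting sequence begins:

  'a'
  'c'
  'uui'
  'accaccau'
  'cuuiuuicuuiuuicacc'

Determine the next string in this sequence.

Replace each of the 18 characters of cuuiuuicuuiuuicacc in place — uui acc acc au acc acc au uui acc acc au acc acc au uui c uui uui — and concatenate.

uuiaccaccauaccaccauuuiaccaccauaccaccauuuicuuiuui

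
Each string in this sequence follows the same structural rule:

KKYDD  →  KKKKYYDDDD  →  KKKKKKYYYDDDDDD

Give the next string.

KKKKKKKKYYYYDDDDDDDD

Each string has the form K^{2n} Y^{n} D^{2n} (n = 1, 2, …).
For the next term, n = 4, so the run lengths are 8, 4, 8.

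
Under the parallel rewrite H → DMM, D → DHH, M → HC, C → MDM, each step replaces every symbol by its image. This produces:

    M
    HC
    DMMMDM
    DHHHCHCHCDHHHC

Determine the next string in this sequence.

DHHDMMDMMDMMMDMDMMMDMDMMMDMDHHDMMDMMDMMMDM

Replace each of the 14 characters of DHHHCHCHCDHHHC in place — DHH DMM DMM DMM MDM DMM MDM DMM MDM DHH DMM DMM DMM MDM — and concatenate.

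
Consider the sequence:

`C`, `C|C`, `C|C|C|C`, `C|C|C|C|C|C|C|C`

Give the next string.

Every step duplicates the string with '|' between the halves.
One more doubling of C|C|C|C|C|C|C|C gives the answer.

C|C|C|C|C|C|C|C|C|C|C|C|C|C|C|C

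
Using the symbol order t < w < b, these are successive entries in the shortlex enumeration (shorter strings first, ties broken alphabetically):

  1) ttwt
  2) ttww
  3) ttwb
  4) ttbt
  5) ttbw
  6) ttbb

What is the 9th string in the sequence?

twtb

Stepping forward 3 times from ttbb: ttbb → twtt → twtw, then the target.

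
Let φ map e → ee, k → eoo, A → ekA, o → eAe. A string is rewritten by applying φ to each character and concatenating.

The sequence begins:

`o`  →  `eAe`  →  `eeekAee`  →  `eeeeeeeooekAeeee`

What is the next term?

Applying the rule to each of the 16 symbols of eeeeeeeooekAeeee gives the pieces ee ee ee ee ee ee ee eAe eAe ee eoo ekA ee ee ee ee, which concatenate to the answer.

eeeeeeeeeeeeeeeAeeAeeeeooekAeeeeeeee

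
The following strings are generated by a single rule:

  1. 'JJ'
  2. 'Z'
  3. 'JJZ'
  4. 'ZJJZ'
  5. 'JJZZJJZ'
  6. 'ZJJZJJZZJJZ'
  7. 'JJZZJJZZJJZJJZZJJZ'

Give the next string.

This is a Fibonacci-style word recurrence s(k) = s(k−2)·s(k−1): e.g. JJ·Z = JJZ.
So term 8 is ZJJZJJZZJJZ·JJZZJJZZJJZJJZZJJZ.

ZJJZJJZZJJZJJZZJJZZJJZJJZZJJZ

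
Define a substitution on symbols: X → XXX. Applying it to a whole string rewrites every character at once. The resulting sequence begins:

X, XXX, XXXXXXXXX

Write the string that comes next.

Apply φ to XXXXXXXXX symbol by symbol: X→XXX, X→XXX, X→XXX, X→XXX, X→XXX, X→XXX, X→XXX, X→XXX, X→XXX; joined: XXX XXX XXX XXX XXX XXX XXX XXX XXX.

XXXXXXXXXXXXXXXXXXXXXXXXXXX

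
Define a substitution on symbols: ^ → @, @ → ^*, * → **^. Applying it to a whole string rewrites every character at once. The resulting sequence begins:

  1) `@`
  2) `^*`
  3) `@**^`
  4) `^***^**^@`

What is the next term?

Expanding ^***^**^@: ^→@, *→**^, *→**^, *→**^, ^→@, *→**^, *→**^, ^→@, @→^*. Concatenated: @ **^ **^ **^ @ **^ **^ @ ^*.

@**^**^**^@**^**^@^*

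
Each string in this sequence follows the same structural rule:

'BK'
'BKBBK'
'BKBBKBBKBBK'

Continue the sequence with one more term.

Every step duplicates the string with 'B' between the halves.
Doubling BKBBKBBKBBK with 'B' between the halves:

BKBBKBBKBBKBBKBBKBBKBBK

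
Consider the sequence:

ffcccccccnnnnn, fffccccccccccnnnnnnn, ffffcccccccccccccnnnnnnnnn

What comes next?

Reading off run lengths: f runs 2, 3, 4; c runs 7, 10, 13; n runs 5, 7, 9 — each is linear in n, where the shown terms are n = 2, 3, 4.
Setting n = 5 gives 5, 16, 11 characters in each block.

fffffccccccccccccccccnnnnnnnnnnn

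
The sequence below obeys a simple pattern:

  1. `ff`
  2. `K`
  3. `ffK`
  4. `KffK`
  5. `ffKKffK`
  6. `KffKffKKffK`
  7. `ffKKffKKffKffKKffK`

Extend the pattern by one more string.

KffKffKKffKffKKffKKffKffKKffK

This is a Fibonacci-style word recurrence s(k) = s(k−2)·s(k−1): e.g. ff·K = ffK.
So term 8 is KffKffKKffK·ffKKffKKffKffKKffK.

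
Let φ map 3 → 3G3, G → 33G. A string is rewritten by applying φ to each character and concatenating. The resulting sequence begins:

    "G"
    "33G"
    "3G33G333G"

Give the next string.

Apply φ to 3G33G333G symbol by symbol: 3→3G3, G→33G, 3→3G3, 3→3G3, G→33G, 3→3G3, 3→3G3, 3→3G3, G→33G; joined: 3G3 33G 3G3 3G3 33G 3G3 3G3 3G3 33G.

3G333G3G33G333G3G33G33G333G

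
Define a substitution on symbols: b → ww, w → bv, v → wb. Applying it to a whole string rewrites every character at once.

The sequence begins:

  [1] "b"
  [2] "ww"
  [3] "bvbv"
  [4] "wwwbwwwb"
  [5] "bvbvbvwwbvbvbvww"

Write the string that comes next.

wwwbwwwbwwwbbvbvwwwbwwwbwwwbbvbv

Replace each of the 16 characters of bvbvbvwwbvbvbvww in place — ww wb ww wb ww wb bv bv ww wb ww wb ww wb bv bv — and concatenate.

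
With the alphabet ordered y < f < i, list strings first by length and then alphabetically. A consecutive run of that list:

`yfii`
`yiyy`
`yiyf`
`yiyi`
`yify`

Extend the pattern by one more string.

Find the rightmost character of yify below i, bump it to the next letter, and reset everything to its right to y.

yiff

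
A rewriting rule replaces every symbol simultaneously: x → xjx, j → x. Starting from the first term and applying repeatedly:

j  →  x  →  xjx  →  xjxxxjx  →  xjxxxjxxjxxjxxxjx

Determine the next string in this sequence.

Rewriting the 17 symbols of xjxxxjxxjxxjxxxjx one by one yields xjx x xjx xjx xjx x xjx xjx x xjx xjx x xjx xjx xjx x xjx; concatenated:

xjxxxjxxjxxjxxxjxxjxxxjxxjxxxjxxjxxjxxxjx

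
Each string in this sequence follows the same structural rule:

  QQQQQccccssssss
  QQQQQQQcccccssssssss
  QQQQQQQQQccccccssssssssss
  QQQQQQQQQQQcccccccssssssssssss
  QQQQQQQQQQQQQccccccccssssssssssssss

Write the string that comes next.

QQQQQQQQQQQQQQQcccccccccssssssssssssssss

The n-th term is 2n-1 Q's then n+1 c's then 2n s's, where the shown terms are n = 3, 4, 5, 6, 7.
At n = 8 the blocks have lengths 15, 9, 16.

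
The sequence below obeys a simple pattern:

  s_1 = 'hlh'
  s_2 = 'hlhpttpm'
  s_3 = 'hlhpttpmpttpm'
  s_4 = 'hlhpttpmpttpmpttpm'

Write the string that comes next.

Every step adds pttpm to the end: s(k+1) = s(k)·pttpm.
Applying this once more to hlhpttpmpttpmpttpm:

hlhpttpmpttpmpttpmpttpm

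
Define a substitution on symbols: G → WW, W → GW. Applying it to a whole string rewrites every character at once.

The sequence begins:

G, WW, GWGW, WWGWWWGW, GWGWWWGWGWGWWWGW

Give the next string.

Replace each of the 16 characters of GWGWWWGWGWGWWWGW in place — WW GW WW GW GW GW WW GW WW GW WW GW GW GW WW GW — and concatenate.

WWGWWWGWGWGWWWGWWWGWWWGWGWGWWWGW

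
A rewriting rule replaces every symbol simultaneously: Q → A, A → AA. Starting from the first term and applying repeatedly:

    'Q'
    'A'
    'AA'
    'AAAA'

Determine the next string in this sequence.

Expanding AAAA: A→AA, A→AA, A→AA, A→AA. Concatenated: AA AA AA AA.

AAAAAAAA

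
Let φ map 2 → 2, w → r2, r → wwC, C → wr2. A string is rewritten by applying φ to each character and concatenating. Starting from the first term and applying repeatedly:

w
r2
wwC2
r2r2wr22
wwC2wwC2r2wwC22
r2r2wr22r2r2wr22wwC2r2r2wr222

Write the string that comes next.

wwC2wwC2r2wwC22wwC2wwC2r2wwC22r2r2wr22wwC2wwC2r2wwC222

Applying the rule to each of the 29 symbols of r2r2wr22r2r2wr22wwC2r2r2wr222 gives the pieces wwC 2 wwC 2 r2 wwC 2 2 wwC 2 wwC 2 r2 wwC 2 2 r2 r2 wr2 2 wwC 2 wwC 2 r2 wwC 2 2 2, which concatenate to the answer.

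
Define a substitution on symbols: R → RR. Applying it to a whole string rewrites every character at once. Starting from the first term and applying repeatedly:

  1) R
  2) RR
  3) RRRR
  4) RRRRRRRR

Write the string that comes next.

RRRRRRRRRRRRRRRR

Apply φ to RRRRRRRR symbol by symbol: R→RR, R→RR, R→RR, R→RR, R→RR, R→RR, R→RR, R→RR; joined: RR RR RR RR RR RR RR RR.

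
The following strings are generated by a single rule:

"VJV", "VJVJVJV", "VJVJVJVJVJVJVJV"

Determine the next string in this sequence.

s(k+1) = s(k)·J·s(k) — each term doubles the last with 'J' between the halves.
One more doubling of VJVJVJVJVJVJVJV gives the answer.

VJVJVJVJVJVJVJVJVJVJVJVJVJVJVJV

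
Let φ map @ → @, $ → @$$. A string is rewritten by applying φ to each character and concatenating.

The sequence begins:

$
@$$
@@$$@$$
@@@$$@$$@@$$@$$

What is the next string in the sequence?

@@@@$$@$$@@$$@$$@@@$$@$$@@$$@$$

φ(@@@$$@$$@@$$@$$) expands symbol-by-symbol to @ @ @ @$$ @$$ @ @$$ @$$ @ @ @$$ @$$ @ @$$ @$$; joining the 15 pieces gives the next term.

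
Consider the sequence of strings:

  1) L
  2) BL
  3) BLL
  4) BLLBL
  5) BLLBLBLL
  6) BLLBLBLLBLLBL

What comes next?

This is a Fibonacci-style word recurrence s(k) = s(k−1)·s(k−2): e.g. BL·L = BLL.
The next term joins BLLBLBLLBLLBL and BLLBLBLL.

BLLBLBLLBLLBLBLLBLBLL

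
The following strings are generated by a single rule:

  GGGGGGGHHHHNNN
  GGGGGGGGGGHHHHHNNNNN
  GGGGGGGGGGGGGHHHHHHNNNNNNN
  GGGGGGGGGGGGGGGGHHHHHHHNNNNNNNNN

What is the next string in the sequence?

GGGGGGGGGGGGGGGGGGGHHHHHHHHNNNNNNNNNNN

Reading off run lengths: G runs 7, 10, 13, 16; H runs 4, 5, 6, 7; N runs 3, 5, 7, 9 — each is linear in n, where the shown terms are n = 2, 3, 4, 5.
At n = 6 the blocks have lengths 19, 8, 11.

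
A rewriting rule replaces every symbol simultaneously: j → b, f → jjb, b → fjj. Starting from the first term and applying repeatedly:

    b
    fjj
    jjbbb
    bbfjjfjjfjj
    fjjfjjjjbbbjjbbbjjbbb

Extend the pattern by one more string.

jjbbbjjbbbbbfjjfjjfjjbbfjjfjjfjjbbfjjfjjfjj

φ(fjjfjjjjbbbjjbbbjjbbb) expands symbol-by-symbol to jjb b b jjb b b b b fjj fjj fjj b b fjj fjj fjj b b fjj fjj fjj; joining the 21 pieces gives the next term.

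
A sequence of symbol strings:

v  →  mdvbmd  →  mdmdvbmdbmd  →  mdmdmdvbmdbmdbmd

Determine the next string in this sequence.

mdmdmdmdvbmdbmdbmdbmd

s(k+1) = md·s(k)·bmd, so each term gains md as a prefix and bmd as a suffix.
So the next term is md·mdmdmdvbmdbmdbmd·bmd.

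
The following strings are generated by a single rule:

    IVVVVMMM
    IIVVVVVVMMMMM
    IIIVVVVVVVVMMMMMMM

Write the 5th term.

The n-th term is n I's then 2n+2 V's then 2n+1 M's (n = 1, 2, …).
Setting n = 5 gives 5, 12, 11 characters in each block.

IIIIIVVVVVVVVVVVVMMMMMMMMMMM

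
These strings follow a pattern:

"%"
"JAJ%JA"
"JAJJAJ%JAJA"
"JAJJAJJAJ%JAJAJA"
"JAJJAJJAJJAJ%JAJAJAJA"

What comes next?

s(k+1) = JAJ·s(k)·JA, so each term gains JAJ as a prefix and JA as a suffix.
Applying this once more to JAJJAJJAJJAJ%JAJAJAJA:

JAJJAJJAJJAJJAJ%JAJAJAJAJA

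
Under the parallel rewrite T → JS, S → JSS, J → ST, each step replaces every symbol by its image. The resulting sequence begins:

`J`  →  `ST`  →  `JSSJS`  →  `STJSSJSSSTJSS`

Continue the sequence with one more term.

Applying the rule to each of the 13 symbols of STJSSJSSSTJSS gives the pieces JSS JS ST JSS JSS ST JSS JSS JSS JS ST JSS JSS, which concatenate to the answer.

JSSJSSTJSSJSSSTJSSJSSJSSJSSTJSSJSS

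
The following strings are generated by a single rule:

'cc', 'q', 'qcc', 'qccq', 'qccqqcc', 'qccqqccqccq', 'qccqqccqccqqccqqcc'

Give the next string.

Each term (from the third on) is the previous term followed by the one before it: term 3 = q·cc = qcc.
So term 8 is qccqqccqccqqccqqcc·qccqqccqccq.

qccqqccqccqqccqqccqccqqccqccq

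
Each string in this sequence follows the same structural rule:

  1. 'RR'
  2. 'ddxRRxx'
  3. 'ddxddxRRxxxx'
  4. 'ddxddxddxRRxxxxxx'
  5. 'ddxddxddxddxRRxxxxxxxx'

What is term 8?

Each term wraps the previous one in ddx on the left and xx on the right.
From ddxddxddxddxRRxxxxxxxx, 3 further steps: ddxddxddxddxRRxxxxxxxx → ddxddxddxddxddxRRxxxxxxxxxx → ddxddxddxddxddxddxRRxxxxxxxxxxxx → (answer).

ddxddxddxddxddxddxddxRRxxxxxxxxxxxxxx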